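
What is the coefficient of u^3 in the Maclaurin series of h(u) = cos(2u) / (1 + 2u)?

Multiply the two series term by term and collect like powers.
[u^0] = 1;  [u^1] = -2;  [u^2] = 2;  [u^3] = -4.
So c_3 = h′′′(0)/3! = -4.

-4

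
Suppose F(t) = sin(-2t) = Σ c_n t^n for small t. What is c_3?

4/3

F(0) = 0
F′(0) = -2
F′′(0) = 0
F′′′(0) = 8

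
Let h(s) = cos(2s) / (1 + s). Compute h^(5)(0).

40

Write out both Maclaurin series and multiply, keeping only the needed powers.
The coefficient of s^5 in the expansion is 1/3, so h^(5)(0) = 5! * (1/3) = 40.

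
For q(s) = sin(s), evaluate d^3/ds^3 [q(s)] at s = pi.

1

The coefficient of (s - pi)^3 in the expansion is 1/6, so q′′′(pi) = 3! * (1/6) = 1.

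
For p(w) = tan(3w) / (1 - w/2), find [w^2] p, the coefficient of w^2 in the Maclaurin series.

3/2

Multiply the two series term by term and collect like powers.
p(0) = 0
p′(0) = 3
p′′(0) = 3
Dividing each by k! gives the coefficients c_0, ..., c_2.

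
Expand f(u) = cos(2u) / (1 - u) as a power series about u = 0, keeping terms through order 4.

Take the Cauchy product of the two expansions.

-u^4/3 - u^3 - u^2 + u + 1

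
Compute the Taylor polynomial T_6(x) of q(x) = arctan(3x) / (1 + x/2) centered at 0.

Expand each factor separately, then convolve coefficients.
q(0) = 0
q′(0) = 3
q′′(0) = -3
q′′′(0) = -99/2
q^(4)(0) = 99
q^(5)(0) = 11169/2
q^(6)(0) = -33507/2
Dividing each by k! gives the coefficients c_0, ..., c_6.

-3723*x^6/160 + 3723*x^5/80 + 33*x^4/8 - 33*x^3/4 - 3*x^2/2 + 3*x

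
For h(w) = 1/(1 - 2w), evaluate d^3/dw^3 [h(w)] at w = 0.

48

The coefficient of w^3 in the expansion is 8, so h′′′(0) = 3! * (8) = 48.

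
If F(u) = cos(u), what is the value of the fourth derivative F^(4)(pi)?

-1

The coefficient of (u - pi)^4 in the expansion is -1/24, so F^(4)(pi) = 4! * (-1/24) = -1.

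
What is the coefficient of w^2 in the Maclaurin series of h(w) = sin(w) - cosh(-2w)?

Combine the two series term by term.
h(0) = -1
h′(0) = 1
h′′(0) = -4
The Taylor polynomial is Σ h^(k)(0)/k! · w^k.

-2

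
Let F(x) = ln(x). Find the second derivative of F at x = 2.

Compute the successive derivatives at the expansion point and divide by k!.
From the series, [(x - 2)^2] F = -1/8; multiply by 2! = 2 to get -1/4.

-1/4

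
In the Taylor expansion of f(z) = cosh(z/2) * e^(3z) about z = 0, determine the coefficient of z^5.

1661/640

Multiply the two series term by term and collect like powers.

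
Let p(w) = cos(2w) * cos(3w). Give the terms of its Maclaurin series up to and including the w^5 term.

Take the Cauchy product of the two expansions.
p(0) = 1
p′(0) = 0
p′′(0) = -13
p′′′(0) = 0
p^(4)(0) = 313
p^(5)(0) = 0

313*w^4/24 - 13*w^2/2 + 1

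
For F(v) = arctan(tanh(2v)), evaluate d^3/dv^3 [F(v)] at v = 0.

-32

Compose series: expand the inner function first, then feed it into the outer expansion.
From the series, [v^3] F = -16/3; multiply by 3! = 6 to get -32.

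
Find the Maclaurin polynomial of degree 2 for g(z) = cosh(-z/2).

z^2/8 + 1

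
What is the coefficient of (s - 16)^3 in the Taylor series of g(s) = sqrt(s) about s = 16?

1/16384

[(s - 16)^0] = 4;  [(s - 16)^1] = 1/8;  [(s - 16)^2] = -1/512;  [(s - 16)^3] = 1/16384.
So c_3 = g′′′(16)/3! = 1/16384.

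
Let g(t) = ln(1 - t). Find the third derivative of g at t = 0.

Use the known series and substitute for the argument.
The coefficient of t^3 in the expansion is -1/3, so g′′′(0) = 3! * (-1/3) = -2.

-2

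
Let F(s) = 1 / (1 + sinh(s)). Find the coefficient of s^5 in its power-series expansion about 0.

Use the geometric series for the reciprocal, then substitute.
F(0) = 1
F′(0) = -1
F′′(0) = 2
F′′′(0) = -7
F^(4)(0) = 32
F^(5)(0) = -181
Dividing each by k! gives the coefficients c_0, ..., c_5.

-181/120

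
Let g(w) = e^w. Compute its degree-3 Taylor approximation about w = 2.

g(2) = e^(2)
g′(2) = e^(2)
g′′(2) = e^(2)
g′′′(2) = e^(2)

(w - 2)^3*e^(2)/6 + (w - 2)^2*e^(2)/2 + (w - 2)*e^(2) + e^(2)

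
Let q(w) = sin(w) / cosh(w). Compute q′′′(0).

Invert the denominator's series and multiply.
The coefficient of w^3 in the expansion is -2/3, so q′′′(0) = 3! * (-2/3) = -4.

-4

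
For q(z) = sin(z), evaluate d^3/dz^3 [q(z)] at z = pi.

1

From the series, [(z - pi)^3] q = 1/6; multiply by 3! = 6 to get 1.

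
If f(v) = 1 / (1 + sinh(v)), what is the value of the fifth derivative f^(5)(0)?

-181

Use the geometric series for the reciprocal, then substitute.
The coefficient of v^5 in the expansion is -181/120, so f^(5)(0) = 5! * (-181/120) = -181.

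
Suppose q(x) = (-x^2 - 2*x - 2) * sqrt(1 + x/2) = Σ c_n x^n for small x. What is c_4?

21/1024

Distribute the polynomial across the series and collect like powers.
q(0) = -2
q′(0) = -5/2
q′′(0) = -23/8
q′′′(0) = -39/32
q^(4)(0) = 63/128
So c_4 = q^(4)(0)/4! = 21/1024.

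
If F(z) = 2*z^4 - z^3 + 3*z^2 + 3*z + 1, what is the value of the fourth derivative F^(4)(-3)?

From the series, [(z + 3)^4] F = 2; multiply by 4! = 24 to get 48.

48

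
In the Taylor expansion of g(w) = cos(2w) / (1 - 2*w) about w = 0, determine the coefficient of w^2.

2

Multiply the numerator's expansion by the denominator's geometric series.
g(0) = 1
g′(0) = 2
g′′(0) = 4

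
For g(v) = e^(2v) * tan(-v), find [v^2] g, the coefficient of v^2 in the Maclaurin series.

Multiply the two series term by term and collect like powers.
g(0) = 0
g′(0) = -1
g′′(0) = -4
Then c_k = g^(k)(0)/k! gives each Taylor coefficient.

-2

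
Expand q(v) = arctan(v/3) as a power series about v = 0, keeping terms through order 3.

-v^3/81 + v/3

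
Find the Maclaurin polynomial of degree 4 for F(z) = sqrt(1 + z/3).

-5*z^4/10368 + z^3/432 - z^2/72 + z/6 + 1

[z^0] = 1;  [z^1] = 1/6;  [z^2] = -1/72;  [z^3] = 1/432;  [z^4] = -5/10368.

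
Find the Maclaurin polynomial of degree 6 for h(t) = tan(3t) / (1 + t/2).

Take the Cauchy product of the two expansions.
[t^0] = 0;  [t^1] = 3;  [t^2] = -3/2;  [t^3] = 39/4;  [t^4] = -39/8;  [t^5] = 2787/80;  [t^6] = -2787/160.

-2787*t^6/160 + 2787*t^5/80 - 39*t^4/8 + 39*t^3/4 - 3*t^2/2 + 3*t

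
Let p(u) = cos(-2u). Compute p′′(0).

-4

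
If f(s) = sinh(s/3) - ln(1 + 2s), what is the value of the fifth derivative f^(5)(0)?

Add the two expansions coefficient-wise.
The coefficient of s^5 in the expansion is -186623/29160, so f^(5)(0) = 5! * (-186623/29160) = -186623/243.

-186623/243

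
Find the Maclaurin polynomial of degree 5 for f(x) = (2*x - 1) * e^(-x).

Multiply each power in the prefactor through the base expansion.

11*x^5/120 - 3*x^4/8 + 7*x^3/6 - 5*x^2/2 + 3*x - 1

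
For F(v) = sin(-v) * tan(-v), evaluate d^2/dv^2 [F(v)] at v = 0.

Write out both Maclaurin series and multiply, keeping only the needed powers.
From the series, [v^2] F = 1; multiply by 2! = 2 to get 2.

2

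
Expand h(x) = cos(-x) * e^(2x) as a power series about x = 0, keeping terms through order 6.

Write out both Maclaurin series and multiply, keeping only the needed powers.
h(0) = 1
h′(0) = 2
h′′(0) = 3
h′′′(0) = 2
h^(4)(0) = -7
h^(5)(0) = -38
h^(6)(0) = -117
Dividing each by k! gives the coefficients c_0, ..., c_6.

-13*x^6/80 - 19*x^5/60 - 7*x^4/24 + x^3/3 + 3*x^2/2 + 2*x + 1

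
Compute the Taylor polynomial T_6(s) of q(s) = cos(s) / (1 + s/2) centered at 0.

Write out both Maclaurin series and multiply, keeping only the needed powers.
q(0) = 1
q′(0) = -1/2
q′′(0) = -1/2
q′′′(0) = 3/4
q^(4)(0) = -1/2
q^(5)(0) = 5/4
q^(6)(0) = -19/4

-19*s^6/2880 + s^5/96 - s^4/48 + s^3/8 - s^2/4 - s/2 + 1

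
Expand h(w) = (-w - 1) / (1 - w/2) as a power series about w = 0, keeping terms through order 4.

Distribute the polynomial across the series and collect like powers.
h(0) = -1
h′(0) = -3/2
h′′(0) = -3/2
h′′′(0) = -9/4
h^(4)(0) = -9/2
Dividing each by k! gives the coefficients c_0, ..., c_4.

-3*w^4/16 - 3*w^3/8 - 3*w^2/4 - 3*w/2 - 1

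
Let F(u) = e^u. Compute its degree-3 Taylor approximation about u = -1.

[(u + 1)^0] = e^(-1);  [(u + 1)^1] = e^(-1);  [(u + 1)^2] = e^(-1)/2;  [(u + 1)^3] = e^(-1)/6.

(u + 1)^3*e^(-1)/6 + (u + 1)^2*e^(-1)/2 + (u + 1)*e^(-1) + e^(-1)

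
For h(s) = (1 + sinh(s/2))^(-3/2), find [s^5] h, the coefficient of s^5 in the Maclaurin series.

Plug the Maclaurin series of the inner function into that of the outer and collect terms.
[s^0] = 1;  [s^1] = -3/4;  [s^2] = 15/32;  [s^3] = -39/128;  [s^4] = 395/2048;  [s^5] = -4881/40960.

-4881/40960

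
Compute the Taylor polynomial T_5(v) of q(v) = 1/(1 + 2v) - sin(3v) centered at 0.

Combine the two series term by term.
q(0) = 1
q′(0) = -5
q′′(0) = 8
q′′′(0) = -21
q^(4)(0) = 384
q^(5)(0) = -4083

-1361*v^5/40 + 16*v^4 - 7*v^3/2 + 4*v^2 - 5*v + 1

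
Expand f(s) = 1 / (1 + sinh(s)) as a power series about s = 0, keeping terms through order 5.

-181*s^5/120 + 4*s^4/3 - 7*s^3/6 + s^2 - s + 1

Expand as Σ (-1)^k u^k with u equal to the inner function's series.
f(0) = 1
f′(0) = -1
f′′(0) = 2
f′′′(0) = -7
f^(4)(0) = 32
f^(5)(0) = -181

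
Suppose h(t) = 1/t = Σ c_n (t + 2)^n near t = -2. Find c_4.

-1/32

h(-2) = -1/2
h′(-2) = -1/4
h′′(-2) = -1/4
h′′′(-2) = -3/8
h^(4)(-2) = -3/4
Dividing each by k! gives the coefficients c_0, ..., c_4.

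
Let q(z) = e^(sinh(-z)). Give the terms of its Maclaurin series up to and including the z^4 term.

Let u equal the inner series; expand the outer function in u and truncate.
q(0) = 1
q′(0) = -1
q′′(0) = 1
q′′′(0) = -2
q^(4)(0) = 5

5*z^4/24 - z^3/3 + z^2/2 - z + 1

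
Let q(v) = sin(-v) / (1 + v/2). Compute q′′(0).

1

Multiply the two series term by term and collect like powers.
The coefficient of v^2 in the expansion is 1/2, so q′′(0) = 2! * (1/2) = 1.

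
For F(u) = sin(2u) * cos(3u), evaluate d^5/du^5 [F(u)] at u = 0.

Write out both Maclaurin series and multiply, keeping only the needed powers.
From the series, [u^5] F = 781/60; multiply by 5! = 120 to get 1562.

1562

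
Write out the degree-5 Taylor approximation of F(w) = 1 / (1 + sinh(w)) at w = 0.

Use the geometric series for the reciprocal, then substitute.
F(0) = 1
F′(0) = -1
F′′(0) = 2
F′′′(0) = -7
F^(4)(0) = 32
F^(5)(0) = -181
Dividing each by k! gives the coefficients c_0, ..., c_5.

-181*w^5/120 + 4*w^4/3 - 7*w^3/6 + w^2 - w + 1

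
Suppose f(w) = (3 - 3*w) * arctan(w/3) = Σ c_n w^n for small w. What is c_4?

Distribute the polynomial across the series and collect like powers.
f(0) = 0
f′(0) = 1
f′′(0) = -2
f′′′(0) = -2/9
f^(4)(0) = 8/9
So c_4 = f^(4)(0)/4! = 1/27.

1/27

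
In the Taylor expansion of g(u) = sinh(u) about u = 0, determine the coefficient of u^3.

1/6

Differentiate repeatedly and evaluate at the center.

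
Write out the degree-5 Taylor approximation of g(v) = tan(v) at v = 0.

2*v^5/15 + v^3/3 + v

Compute the successive derivatives at the expansion point and divide by k!.
[v^0] = 0;  [v^1] = 1;  [v^2] = 0;  [v^3] = 1/3;  [v^4] = 0;  [v^5] = 2/15.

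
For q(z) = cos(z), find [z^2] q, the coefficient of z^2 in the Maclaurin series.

Compute the successive derivatives at the expansion point and divide by k!.
q(0) = 1
q′(0) = 0
q′′(0) = -1
Then c_k = q^(k)(0)/k! gives each Taylor coefficient.

-1/2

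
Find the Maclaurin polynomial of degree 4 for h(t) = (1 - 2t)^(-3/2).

315*t^4/8 + 35*t^3/2 + 15*t^2/2 + 3*t + 1

h(0) = 1
h′(0) = 3
h′′(0) = 15
h′′′(0) = 105
h^(4)(0) = 945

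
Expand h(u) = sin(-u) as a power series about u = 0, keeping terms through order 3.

Use the known series and substitute for the argument.

u^3/6 - u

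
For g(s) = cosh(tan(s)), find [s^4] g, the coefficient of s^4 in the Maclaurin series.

Compose series: expand the inner function first, then feed it into the outer expansion.
g(0) = 1
g′(0) = 0
g′′(0) = 1
g′′′(0) = 0
g^(4)(0) = 9

3/8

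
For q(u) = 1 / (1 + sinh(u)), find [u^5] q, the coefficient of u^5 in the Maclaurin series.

Expand as Σ (-1)^k u^k with u equal to the inner function's series.
q(0) = 1
q′(0) = -1
q′′(0) = 2
q′′′(0) = -7
q^(4)(0) = 32
q^(5)(0) = -181
So c_5 = q^(5)(0)/5! = -181/120.

-181/120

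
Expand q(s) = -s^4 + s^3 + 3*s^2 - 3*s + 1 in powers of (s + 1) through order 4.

Apply the Taylor formula c_k = f^(k)(a)/k!.
q(-1) = 5
q′(-1) = -2
q′′(-1) = -12
q′′′(-1) = 30
q^(4)(-1) = -24

-(s + 1)^4 + 5*(s + 1)^3 - 6*(s + 1)^2 - 2*(s + 1) + 5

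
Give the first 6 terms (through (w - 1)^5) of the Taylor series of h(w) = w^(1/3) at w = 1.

22*(w - 1)^5/729 - 10*(w - 1)^4/243 + 5*(w - 1)^3/81 - (w - 1)^2/9 + (w - 1)/3 + 1

[(w - 1)^0] = 1;  [(w - 1)^1] = 1/3;  [(w - 1)^2] = -1/9;  [(w - 1)^3] = 5/81;  [(w - 1)^4] = -10/243;  [(w - 1)^5] = 22/729.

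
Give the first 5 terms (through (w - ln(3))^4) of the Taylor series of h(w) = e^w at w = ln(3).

(w - ln(3))^4/8 + (w - ln(3))^3/2 + 3*(w - ln(3))^2/2 + 3*(w - ln(3)) + 3

[(w - ln(3))^0] = 3;  [(w - ln(3))^1] = 3;  [(w - ln(3))^2] = 3/2;  [(w - ln(3))^3] = 1/2;  [(w - ln(3))^4] = 1/8.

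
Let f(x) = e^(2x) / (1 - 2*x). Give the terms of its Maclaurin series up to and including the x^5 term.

1304*x^5/15 + 130*x^4/3 + 64*x^3/3 + 10*x^2 + 4*x + 1

Use 1/(1 - r) = Σ r^k on the denominator, then take the Cauchy product.
[x^0] = 1;  [x^1] = 4;  [x^2] = 10;  [x^3] = 64/3;  [x^4] = 130/3;  [x^5] = 1304/15.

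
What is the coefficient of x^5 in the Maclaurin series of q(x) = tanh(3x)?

162/5

Differentiate repeatedly and evaluate at the center.
q(0) = 0
q′(0) = 3
q′′(0) = 0
q′′′(0) = -54
q^(4)(0) = 0
q^(5)(0) = 3888
So c_5 = q^(5)(0)/5! = 162/5.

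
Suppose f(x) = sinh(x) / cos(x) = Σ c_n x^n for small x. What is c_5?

3/10

Divide the numerator series by the denominator series (power-series long division).
f(0) = 0
f′(0) = 1
f′′(0) = 0
f′′′(0) = 4
f^(4)(0) = 0
f^(5)(0) = 36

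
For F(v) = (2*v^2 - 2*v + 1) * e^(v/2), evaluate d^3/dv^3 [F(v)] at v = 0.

Distribute the polynomial across the series and collect like powers.
The coefficient of v^3 in the expansion is 37/48, so F′′′(0) = 3! * (37/48) = 37/8.

37/8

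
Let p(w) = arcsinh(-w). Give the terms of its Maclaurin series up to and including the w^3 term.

p(0) = 0
p′(0) = -1
p′′(0) = 0
p′′′(0) = 1

w^3/6 - w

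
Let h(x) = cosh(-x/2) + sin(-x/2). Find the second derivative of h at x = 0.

1/4

Combine the two series term by term.
The coefficient of x^2 in the expansion is 1/8, so h′′(0) = 2! * (1/8) = 1/4.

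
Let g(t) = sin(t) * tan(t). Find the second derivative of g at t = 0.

2

Take the Cauchy product of the two expansions.
From the series, [t^2] g = 1; multiply by 2! = 2 to get 2.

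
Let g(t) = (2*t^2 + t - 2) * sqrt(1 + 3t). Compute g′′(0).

23/2

Multiply each power in the prefactor through the base expansion.
The coefficient of t^2 in the expansion is 23/4, so g′′(0) = 2! * (23/4) = 23/2.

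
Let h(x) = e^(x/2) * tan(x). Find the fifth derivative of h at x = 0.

Multiply the two series term by term and collect like powers.
The coefficient of x^5 in the expansion is 341/1920, so h^(5)(0) = 5! * (341/1920) = 341/16.

341/16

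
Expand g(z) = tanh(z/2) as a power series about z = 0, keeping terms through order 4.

-z^3/24 + z/2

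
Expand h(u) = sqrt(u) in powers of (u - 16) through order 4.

h(16) = 4
h′(16) = 1/8
h′′(16) = -1/256
h′′′(16) = 3/8192
h^(4)(16) = -15/262144
Then c_k = h^(k)(16)/k! gives each Taylor coefficient.

-5*(u - 16)^4/2097152 + (u - 16)^3/16384 - (u - 16)^2/512 + (u - 16)/8 + 4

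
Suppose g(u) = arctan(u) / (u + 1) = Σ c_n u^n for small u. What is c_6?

-13/15

Multiply the numerator's expansion by the denominator's geometric series.
g(0) = 0
g′(0) = 1
g′′(0) = -2
g′′′(0) = 4
g^(4)(0) = -16
g^(5)(0) = 104
g^(6)(0) = -624
So c_6 = g^(6)(0)/6! = -13/15.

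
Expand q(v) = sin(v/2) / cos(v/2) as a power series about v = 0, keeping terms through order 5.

Divide the numerator series by the denominator series (power-series long division).

v^5/240 + v^3/24 + v/2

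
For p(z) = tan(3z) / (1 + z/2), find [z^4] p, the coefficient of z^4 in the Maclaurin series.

-39/8

Take the Cauchy product of the two expansions.
p(0) = 0
p′(0) = 3
p′′(0) = -3
p′′′(0) = 117/2
p^(4)(0) = -117
So c_4 = p^(4)(0)/4! = -39/8.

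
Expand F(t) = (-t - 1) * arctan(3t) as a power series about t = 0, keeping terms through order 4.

9*t^4 + 9*t^3 - 3*t^2 - 3*t

Shift and add copies of the series according to the polynomial's terms.
F(0) = 0
F′(0) = -3
F′′(0) = -6
F′′′(0) = 54
F^(4)(0) = 216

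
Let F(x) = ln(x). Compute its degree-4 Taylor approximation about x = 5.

-(x - 5)^4/2500 + (x - 5)^3/375 - (x - 5)^2/50 + (x - 5)/5 + ln(5)

Compute the successive derivatives at the expansion point and divide by k!.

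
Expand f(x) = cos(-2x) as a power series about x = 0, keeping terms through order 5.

2*x^4/3 - 2*x^2 + 1

f(0) = 1
f′(0) = 0
f′′(0) = -4
f′′′(0) = 0
f^(4)(0) = 16
f^(5)(0) = 0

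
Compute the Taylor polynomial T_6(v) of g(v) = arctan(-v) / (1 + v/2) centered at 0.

43*v^6/480 - 43*v^5/240 - v^4/24 + v^3/12 + v^2/2 - v

Take the Cauchy product of the two expansions.
[v^0] = 0;  [v^1] = -1;  [v^2] = 1/2;  [v^3] = 1/12;  [v^4] = -1/24;  [v^5] = -43/240;  [v^6] = 43/480.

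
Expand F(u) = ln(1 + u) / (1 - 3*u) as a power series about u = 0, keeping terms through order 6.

12581*u^6/60 + 1399*u^5/20 + 93*u^4/4 + 47*u^3/6 + 5*u^2/2 + u

Expand 1/(denominator) as a geometric series and multiply by the numerator's series.
F(0) = 0
F′(0) = 1
F′′(0) = 5
F′′′(0) = 47
F^(4)(0) = 558
F^(5)(0) = 8394
F^(6)(0) = 150972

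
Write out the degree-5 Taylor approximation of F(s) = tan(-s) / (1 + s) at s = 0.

-22*s^5/15 + 4*s^4/3 - 4*s^3/3 + s^2 - s

Multiply the two series term by term and collect like powers.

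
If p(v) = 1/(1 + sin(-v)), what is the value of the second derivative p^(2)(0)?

Let u equal the inner series; expand the outer function in u and truncate.
From the series, [v^2] p = 1; multiply by 2! = 2 to get 2.

2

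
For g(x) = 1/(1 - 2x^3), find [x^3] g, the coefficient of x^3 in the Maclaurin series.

2

g(0) = 1
g′(0) = 0
g′′(0) = 0
g′′′(0) = 12
Then c_k = g^(k)(0)/k! gives each Taylor coefficient.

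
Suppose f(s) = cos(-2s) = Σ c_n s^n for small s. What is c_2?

f(0) = 1
f′(0) = 0
f′′(0) = -4
The Taylor polynomial is Σ f^(k)(0)/k! · s^k.

-2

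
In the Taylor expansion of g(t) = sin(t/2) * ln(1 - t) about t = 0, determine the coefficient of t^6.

Multiply the two series term by term and collect like powers.
g(0) = 0
g′(0) = 0
g′′(0) = -1
g′′′(0) = -3/2
g^(4)(0) = -7/2
g^(5)(0) = -55/4
g^(6)(0) = -1075/16
Dividing each by k! gives the coefficients c_0, ..., c_6.

-215/2304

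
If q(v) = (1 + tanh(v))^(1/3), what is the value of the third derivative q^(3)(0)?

Substitute the inner expansion into the outer series and collect powers.
The coefficient of v^3 in the expansion is -4/81, so q′′′(0) = 3! * (-4/81) = -8/27.

-8/27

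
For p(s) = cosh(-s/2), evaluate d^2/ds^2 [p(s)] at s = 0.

1/4

The coefficient of s^2 in the expansion is 1/8, so p′′(0) = 2! * (1/8) = 1/4.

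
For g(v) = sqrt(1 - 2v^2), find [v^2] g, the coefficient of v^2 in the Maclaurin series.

Compute the successive derivatives at the expansion point and divide by k!.
g(0) = 1
g′(0) = 0
g′′(0) = -2
The Taylor polynomial is Σ g^(k)(0)/k! · v^k.

-1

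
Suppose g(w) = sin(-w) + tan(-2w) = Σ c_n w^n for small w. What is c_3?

Combine the two series term by term.

-5/2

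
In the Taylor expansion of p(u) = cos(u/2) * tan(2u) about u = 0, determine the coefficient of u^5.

Write out both Maclaurin series and multiply, keeping only the needed powers.
p(0) = 0
p′(0) = 2
p′′(0) = 0
p′′′(0) = 29/2
p^(4)(0) = 0
p^(5)(0) = 3781/8

3781/960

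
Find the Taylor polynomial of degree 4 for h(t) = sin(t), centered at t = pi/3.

h(pi/3) = sqrt(3)/2
h′(pi/3) = 1/2
h′′(pi/3) = -sqrt(3)/2
h′′′(pi/3) = -1/2
h^(4)(pi/3) = sqrt(3)/2

sqrt(3)*(t - pi/3)^4/48 - (t - pi/3)^3/12 - sqrt(3)*(t - pi/3)^2/4 + (t - pi/3)/2 + sqrt(3)/2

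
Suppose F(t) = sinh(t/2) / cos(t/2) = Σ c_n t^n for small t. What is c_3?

Invert the denominator's series and multiply.
So c_3 = F′′′(0)/3! = 1/12.

1/12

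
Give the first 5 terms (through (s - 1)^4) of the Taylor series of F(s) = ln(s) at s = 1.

[(s - 1)^0] = 0;  [(s - 1)^1] = 1;  [(s - 1)^2] = -1/2;  [(s - 1)^3] = 1/3;  [(s - 1)^4] = -1/4.

-(s - 1)^4/4 + (s - 1)^3/3 - (s - 1)^2/2 + (s - 1)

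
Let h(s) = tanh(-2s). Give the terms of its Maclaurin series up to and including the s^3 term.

8*s^3/3 - 2*s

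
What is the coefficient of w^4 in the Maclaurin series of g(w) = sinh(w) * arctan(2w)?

Take the Cauchy product of the two expansions.
g(0) = 0
g′(0) = 0
g′′(0) = 4
g′′′(0) = 0
g^(4)(0) = -56
The Taylor polynomial is Σ g^(k)(0)/k! · w^k.

-7/3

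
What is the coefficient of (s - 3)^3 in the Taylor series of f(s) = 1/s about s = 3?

f(3) = 1/3
f′(3) = -1/9
f′′(3) = 2/27
f′′′(3) = -2/27

-1/81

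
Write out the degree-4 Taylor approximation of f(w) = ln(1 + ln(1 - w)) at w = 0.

-35*w^4/24 - 7*w^3/6 - w^2 - w

Let u equal the inner series; expand the outer function in u and truncate.
f(0) = 0
f′(0) = -1
f′′(0) = -2
f′′′(0) = -7
f^(4)(0) = -35
Then c_k = f^(k)(0)/k! gives each Taylor coefficient.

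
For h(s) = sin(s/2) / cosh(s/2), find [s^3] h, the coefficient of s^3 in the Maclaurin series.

Write the quotient as an unknown series and match coefficients against numerator = denominator · series.
[s^0] = 0;  [s^1] = 1/2;  [s^2] = 0;  [s^3] = -1/12.

-1/12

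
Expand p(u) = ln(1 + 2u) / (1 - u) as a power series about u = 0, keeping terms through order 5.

76*u^5/15 - 4*u^4/3 + 8*u^3/3 + 2*u

Expand each factor separately, then convolve coefficients.
p(0) = 0
p′(0) = 2
p′′(0) = 0
p′′′(0) = 16
p^(4)(0) = -32
p^(5)(0) = 608
Dividing each by k! gives the coefficients c_0, ..., c_5.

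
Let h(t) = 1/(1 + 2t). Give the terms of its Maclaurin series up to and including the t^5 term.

-32*t^5 + 16*t^4 - 8*t^3 + 4*t^2 - 2*t + 1

Apply the Taylor formula c_k = f^(k)(a)/k!.
[t^0] = 1;  [t^1] = -2;  [t^2] = 4;  [t^3] = -8;  [t^4] = 16;  [t^5] = -32.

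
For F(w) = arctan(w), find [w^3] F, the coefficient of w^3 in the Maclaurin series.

-1/3

F(0) = 0
F′(0) = 1
F′′(0) = 0
F′′′(0) = -2
The Taylor polynomial is Σ F^(k)(0)/k! · w^k.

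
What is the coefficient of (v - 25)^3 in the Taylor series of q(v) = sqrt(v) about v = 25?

1/50000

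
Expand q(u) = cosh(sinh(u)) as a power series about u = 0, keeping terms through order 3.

Plug the Maclaurin series of the inner function into that of the outer and collect terms.
q(0) = 1
q′(0) = 0
q′′(0) = 1
q′′′(0) = 0

u^2/2 + 1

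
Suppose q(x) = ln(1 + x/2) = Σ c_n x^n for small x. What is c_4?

Apply the Taylor formula c_k = f^(k)(a)/k!.
q(0) = 0
q′(0) = 1/2
q′′(0) = -1/4
q′′′(0) = 1/4
q^(4)(0) = -3/8

-1/64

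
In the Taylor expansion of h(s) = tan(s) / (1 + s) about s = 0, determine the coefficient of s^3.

Multiply the two series term by term and collect like powers.
h(0) = 0
h′(0) = 1
h′′(0) = -2
h′′′(0) = 8

4/3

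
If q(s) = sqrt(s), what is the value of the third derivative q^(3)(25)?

Use the known series and substitute for the argument.
The coefficient of (s - 25)^3 in the expansion is 1/50000, so q′′′(25) = 3! * (1/50000) = 3/25000.

3/25000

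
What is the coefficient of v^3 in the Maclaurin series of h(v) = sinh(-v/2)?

-1/48

h(0) = 0
h′(0) = -1/2
h′′(0) = 0
h′′′(0) = -1/8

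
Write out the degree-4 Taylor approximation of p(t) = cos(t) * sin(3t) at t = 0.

-6*t^3 + 3*t

Take the Cauchy product of the two expansions.
p(0) = 0
p′(0) = 3
p′′(0) = 0
p′′′(0) = -36
p^(4)(0) = 0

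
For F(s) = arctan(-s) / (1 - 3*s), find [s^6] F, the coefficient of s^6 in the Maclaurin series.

-1173/5

Use 1/(1 - r) = Σ r^k on the denominator, then take the Cauchy product.
F(0) = 0
F′(0) = -1
F′′(0) = -6
F′′′(0) = -52
F^(4)(0) = -624
F^(5)(0) = -9384
F^(6)(0) = -168912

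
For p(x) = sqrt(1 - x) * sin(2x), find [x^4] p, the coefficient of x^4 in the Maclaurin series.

13/24

Expand each factor separately, then convolve coefficients.
[x^0] = 0;  [x^1] = 2;  [x^2] = -1;  [x^3] = -19/12;  [x^4] = 13/24.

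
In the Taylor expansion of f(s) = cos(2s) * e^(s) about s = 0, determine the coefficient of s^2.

Take the Cauchy product of the two expansions.

-3/2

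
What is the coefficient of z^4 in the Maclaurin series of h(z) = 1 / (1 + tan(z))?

5/3

Use the geometric series for the reciprocal, then substitute.
h(0) = 1
h′(0) = -1
h′′(0) = 2
h′′′(0) = -8
h^(4)(0) = 40
So c_4 = h^(4)(0)/4! = 5/3.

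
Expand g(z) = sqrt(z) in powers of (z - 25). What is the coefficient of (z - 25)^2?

-1/1000

g(25) = 5
g′(25) = 1/10
g′′(25) = -1/500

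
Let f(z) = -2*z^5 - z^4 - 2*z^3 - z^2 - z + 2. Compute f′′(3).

From the series, [(z - 3)^2] f = -613; multiply by 2! = 2 to get -1226.

-1226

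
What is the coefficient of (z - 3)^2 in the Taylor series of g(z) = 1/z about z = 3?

1/27

[(z - 3)^0] = 1/3;  [(z - 3)^1] = -1/9;  [(z - 3)^2] = 1/27.
So c_2 = g′′(3)/2! = 1/27.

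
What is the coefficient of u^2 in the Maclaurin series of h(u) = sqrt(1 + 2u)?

-1/2

Apply the Taylor formula c_k = f^(k)(a)/k!.
[u^0] = 1;  [u^1] = 1;  [u^2] = -1/2.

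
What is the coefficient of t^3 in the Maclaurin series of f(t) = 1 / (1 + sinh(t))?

-7/6

Expand as Σ (-1)^k u^k with u equal to the inner function's series.
[t^0] = 1;  [t^1] = -1;  [t^2] = 1;  [t^3] = -7/6.
So c_3 = f′′′(0)/3! = -7/6.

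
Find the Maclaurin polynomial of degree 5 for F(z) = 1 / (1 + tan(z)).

Use the geometric series for the reciprocal, then substitute.
[z^0] = 1;  [z^1] = -1;  [z^2] = 1;  [z^3] = -4/3;  [z^4] = 5/3;  [z^5] = -32/15.

-32*z^5/15 + 5*z^4/3 - 4*z^3/3 + z^2 - z + 1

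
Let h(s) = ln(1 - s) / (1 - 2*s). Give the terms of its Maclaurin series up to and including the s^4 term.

Multiply the numerator's expansion by the denominator's geometric series.
h(0) = 0
h′(0) = -1
h′′(0) = -5
h′′′(0) = -32
h^(4)(0) = -262
The Taylor polynomial is Σ h^(k)(0)/k! · s^k.

-131*s^4/12 - 16*s^3/3 - 5*s^2/2 - s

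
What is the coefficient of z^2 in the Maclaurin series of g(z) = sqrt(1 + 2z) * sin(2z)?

2

Expand each factor separately, then convolve coefficients.
g(0) = 0
g′(0) = 2
g′′(0) = 4
So c_2 = g′′(0)/2! = 2.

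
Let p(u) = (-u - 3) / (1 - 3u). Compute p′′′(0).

-540

Distribute the polynomial across the series and collect like powers.
The coefficient of u^3 in the expansion is -90, so p′′′(0) = 3! * (-90) = -540.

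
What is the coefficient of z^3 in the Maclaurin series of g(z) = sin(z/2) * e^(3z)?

107/48

Expand each factor separately, then convolve coefficients.
g(0) = 0
g′(0) = 1/2
g′′(0) = 3
g′′′(0) = 107/8
So c_3 = g′′′(0)/3! = 107/48.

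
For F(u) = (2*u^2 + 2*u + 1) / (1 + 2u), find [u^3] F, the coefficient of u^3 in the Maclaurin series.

Distribute the polynomial across the series and collect like powers.
[u^0] = 1;  [u^1] = 0;  [u^2] = 2;  [u^3] = -4.

-4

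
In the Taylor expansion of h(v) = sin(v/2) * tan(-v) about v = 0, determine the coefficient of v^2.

-1/2

Multiply the two series term by term and collect like powers.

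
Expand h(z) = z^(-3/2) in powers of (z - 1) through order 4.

h(1) = 1
h′(1) = -3/2
h′′(1) = 15/4
h′′′(1) = -105/8
h^(4)(1) = 945/16

315*(z - 1)^4/128 - 35*(z - 1)^3/16 + 15*(z - 1)^2/8 - 3*(z - 1)/2 + 1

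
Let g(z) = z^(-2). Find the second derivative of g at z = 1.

6

From the series, [(z - 1)^2] g = 3; multiply by 2! = 2 to get 6.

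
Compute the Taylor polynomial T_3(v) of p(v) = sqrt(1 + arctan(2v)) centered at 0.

-5*v^3/6 - v^2/2 + v + 1

Let u equal the inner series; expand the outer function in u and truncate.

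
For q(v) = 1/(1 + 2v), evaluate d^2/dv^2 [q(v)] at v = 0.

From the series, [v^2] q = 4; multiply by 2! = 2 to get 8.

8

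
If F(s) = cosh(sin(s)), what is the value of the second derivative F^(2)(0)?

1

Plug the Maclaurin series of the inner function into that of the outer and collect terms.
From the series, [s^2] F = 1/2; multiply by 2! = 2 to get 1.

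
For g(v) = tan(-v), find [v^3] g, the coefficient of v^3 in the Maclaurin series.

g(0) = 0
g′(0) = -1
g′′(0) = 0
g′′′(0) = -2

-1/3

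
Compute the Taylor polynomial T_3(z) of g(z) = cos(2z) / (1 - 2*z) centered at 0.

4*z^3 + 2*z^2 + 2*z + 1

Multiply the numerator's expansion by the denominator's geometric series.
g(0) = 1
g′(0) = 2
g′′(0) = 4
g′′′(0) = 24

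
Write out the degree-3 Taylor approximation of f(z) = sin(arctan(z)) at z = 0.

-z^3/2 + z

Plug the Maclaurin series of the inner function into that of the outer and collect terms.
[z^0] = 0;  [z^1] = 1;  [z^2] = 0;  [z^3] = -1/2.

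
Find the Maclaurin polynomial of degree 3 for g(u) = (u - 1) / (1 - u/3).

2*u^3/27 + 2*u^2/9 + 2*u/3 - 1

Distribute the polynomial across the series and collect like powers.
g(0) = -1
g′(0) = 2/3
g′′(0) = 4/9
g′′′(0) = 4/9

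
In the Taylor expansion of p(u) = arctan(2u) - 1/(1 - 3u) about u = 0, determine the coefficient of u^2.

Add the two expansions coefficient-wise.
p(0) = -1
p′(0) = -1
p′′(0) = -18
Then c_k = p^(k)(0)/k! gives each Taylor coefficient.

-9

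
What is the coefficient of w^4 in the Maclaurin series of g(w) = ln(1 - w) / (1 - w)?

Multiply the numerator's expansion by the denominator's geometric series.

-25/12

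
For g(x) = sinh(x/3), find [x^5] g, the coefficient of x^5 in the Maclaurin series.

1/29160

g(0) = 0
g′(0) = 1/3
g′′(0) = 0
g′′′(0) = 1/27
g^(4)(0) = 0
g^(5)(0) = 1/243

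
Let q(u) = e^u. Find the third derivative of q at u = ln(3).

3

Apply the Taylor formula c_k = f^(k)(a)/k!.
From the series, [(u - ln(3))^3] q = 1/2; multiply by 3! = 6 to get 3.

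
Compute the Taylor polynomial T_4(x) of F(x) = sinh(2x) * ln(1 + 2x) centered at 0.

Write out both Maclaurin series and multiply, keeping only the needed powers.
F(0) = 0
F′(0) = 0
F′′(0) = 8
F′′′(0) = -24
F^(4)(0) = 192

8*x^4 - 4*x^3 + 4*x^2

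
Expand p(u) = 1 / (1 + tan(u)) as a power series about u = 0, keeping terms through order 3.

-4*u^3/3 + u^2 - u + 1

Expand as Σ (-1)^k u^k with u equal to the inner function's series.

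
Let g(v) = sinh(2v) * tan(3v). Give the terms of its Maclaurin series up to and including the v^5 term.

Multiply the two series term by term and collect like powers.
g(0) = 0
g′(0) = 0
g′′(0) = 12
g′′′(0) = 0
g^(4)(0) = 528
g^(5)(0) = 0

22*v^4 + 6*v^2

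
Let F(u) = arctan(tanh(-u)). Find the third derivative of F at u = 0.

Substitute the inner expansion into the outer series and collect powers.
From the series, [u^3] F = 2/3; multiply by 3! = 6 to get 4.

4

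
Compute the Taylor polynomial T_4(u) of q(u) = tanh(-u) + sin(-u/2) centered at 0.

17*u^3/48 - 3*u/2

Add the two expansions coefficient-wise.
[u^0] = 0;  [u^1] = -3/2;  [u^2] = 0;  [u^3] = 17/48;  [u^4] = 0.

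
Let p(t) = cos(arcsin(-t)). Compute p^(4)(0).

-3

Substitute the inner expansion into the outer series and collect powers.
The coefficient of t^4 in the expansion is -1/8, so p^(4)(0) = 4! * (-1/8) = -3.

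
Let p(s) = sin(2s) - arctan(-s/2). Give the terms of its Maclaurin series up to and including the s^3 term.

-11*s^3/8 + 5*s/2

Add the two expansions coefficient-wise.
[s^0] = 0;  [s^1] = 5/2;  [s^2] = 0;  [s^3] = -11/8.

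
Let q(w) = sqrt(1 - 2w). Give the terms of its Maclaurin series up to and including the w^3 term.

-w^3/2 - w^2/2 - w + 1

Differentiate repeatedly and evaluate at the center.
q(0) = 1
q′(0) = -1
q′′(0) = -1
q′′′(0) = -3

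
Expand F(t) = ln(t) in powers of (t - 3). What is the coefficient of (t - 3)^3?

1/81

Use the known series and substitute for the argument.
F(3) = ln(3)
F′(3) = 1/3
F′′(3) = -1/9
F′′′(3) = 2/27
The Taylor polynomial is Σ F^(k)(3)/k! · (t - 3)^k.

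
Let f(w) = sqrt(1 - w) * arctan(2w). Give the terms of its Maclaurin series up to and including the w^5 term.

6389*w^5/960 + 29*w^4/24 - 35*w^3/12 - w^2 + 2*w

Write out both Maclaurin series and multiply, keeping only the needed powers.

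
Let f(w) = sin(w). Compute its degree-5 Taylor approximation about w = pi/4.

sqrt(2)*(w - pi/4)^5/240 + sqrt(2)*(w - pi/4)^4/48 - sqrt(2)*(w - pi/4)^3/12 - sqrt(2)*(w - pi/4)^2/4 + sqrt(2)*(w - pi/4)/2 + sqrt(2)/2

f(pi/4) = sqrt(2)/2
f′(pi/4) = sqrt(2)/2
f′′(pi/4) = -sqrt(2)/2
f′′′(pi/4) = -sqrt(2)/2
f^(4)(pi/4) = sqrt(2)/2
f^(5)(pi/4) = sqrt(2)/2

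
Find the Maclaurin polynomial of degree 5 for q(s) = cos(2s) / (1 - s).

-s^5/3 - s^4/3 - s^3 - s^2 + s + 1

Multiply the two series term by term and collect like powers.
q(0) = 1
q′(0) = 1
q′′(0) = -2
q′′′(0) = -6
q^(4)(0) = -8
q^(5)(0) = -40
The Taylor polynomial is Σ q^(k)(0)/k! · s^k.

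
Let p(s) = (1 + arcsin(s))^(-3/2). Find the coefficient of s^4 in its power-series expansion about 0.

395/128

Compose series: expand the inner function first, then feed it into the outer expansion.
So c_4 = p^(4)(0)/4! = 395/128.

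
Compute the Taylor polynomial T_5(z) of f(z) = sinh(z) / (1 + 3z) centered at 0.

9901*z^5/120 - 55*z^4/2 + 55*z^3/6 - 3*z^2 + z

Expand each factor separately, then convolve coefficients.
f(0) = 0
f′(0) = 1
f′′(0) = -6
f′′′(0) = 55
f^(4)(0) = -660
f^(5)(0) = 9901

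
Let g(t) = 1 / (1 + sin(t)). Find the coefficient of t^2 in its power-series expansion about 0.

1

Write 1/(1+u) = 1 - u + u^2 - u^3 + ... and substitute the series for u.
g(0) = 1
g′(0) = -1
g′′(0) = 2
The Taylor polynomial is Σ g^(k)(0)/k! · t^k.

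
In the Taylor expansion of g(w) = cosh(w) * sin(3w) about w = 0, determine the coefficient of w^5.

Write out both Maclaurin series and multiply, keeping only the needed powers.
[w^0] = 0;  [w^1] = 3;  [w^2] = 0;  [w^3] = -3;  [w^4] = 0;  [w^5] = -1/10.

-1/10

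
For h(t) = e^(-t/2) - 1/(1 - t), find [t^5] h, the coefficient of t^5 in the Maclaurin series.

-3841/3840

Expand each term separately and add.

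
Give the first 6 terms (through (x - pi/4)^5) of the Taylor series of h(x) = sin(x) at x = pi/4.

sqrt(2)*(x - pi/4)^5/240 + sqrt(2)*(x - pi/4)^4/48 - sqrt(2)*(x - pi/4)^3/12 - sqrt(2)*(x - pi/4)^2/4 + sqrt(2)*(x - pi/4)/2 + sqrt(2)/2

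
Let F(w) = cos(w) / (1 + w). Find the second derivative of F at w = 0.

1

Take the Cauchy product of the two expansions.
The coefficient of w^2 in the expansion is 1/2, so F′′(0) = 2! * (1/2) = 1.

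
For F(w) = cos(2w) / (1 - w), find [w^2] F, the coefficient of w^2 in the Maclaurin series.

-1

Use 1/(1 - r) = Σ r^k on the denominator, then take the Cauchy product.
F(0) = 1
F′(0) = 1
F′′(0) = -2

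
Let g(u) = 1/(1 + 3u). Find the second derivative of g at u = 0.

The coefficient of u^2 in the expansion is 9, so g′′(0) = 2! * (9) = 18.

18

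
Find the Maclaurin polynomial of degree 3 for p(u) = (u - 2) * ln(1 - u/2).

Shift and add copies of the series according to the polynomial's terms.

-u^3/24 - u^2/4 + u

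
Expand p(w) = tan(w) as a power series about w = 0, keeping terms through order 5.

2*w^5/15 + w^3/3 + w

Differentiate repeatedly and evaluate at the center.
[w^0] = 0;  [w^1] = 1;  [w^2] = 0;  [w^3] = 1/3;  [w^4] = 0;  [w^5] = 2/15.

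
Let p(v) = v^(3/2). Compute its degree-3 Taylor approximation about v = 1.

-(v - 1)^3/16 + 3*(v - 1)^2/8 + 3*(v - 1)/2 + 1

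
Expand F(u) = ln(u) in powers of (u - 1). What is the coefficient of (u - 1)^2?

-1/2

F(1) = 0
F′(1) = 1
F′′(1) = -1
Then c_k = F^(k)(1)/k! gives each Taylor coefficient.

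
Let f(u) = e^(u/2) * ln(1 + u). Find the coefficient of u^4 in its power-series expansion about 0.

Take the Cauchy product of the two expansions.
f(0) = 0
f′(0) = 1
f′′(0) = 0
f′′′(0) = 5/4
f^(4)(0) = -3

-1/8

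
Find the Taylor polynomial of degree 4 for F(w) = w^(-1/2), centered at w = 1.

F(1) = 1
F′(1) = -1/2
F′′(1) = 3/4
F′′′(1) = -15/8
F^(4)(1) = 105/16
Then c_k = F^(k)(1)/k! gives each Taylor coefficient.

35*(w - 1)^4/128 - 5*(w - 1)^3/16 + 3*(w - 1)^2/8 - (w - 1)/2 + 1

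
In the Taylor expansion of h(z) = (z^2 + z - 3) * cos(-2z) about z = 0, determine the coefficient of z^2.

Distribute the polynomial across the series and collect like powers.
h(0) = -3
h′(0) = 1
h′′(0) = 14
So c_2 = h′′(0)/2! = 7.

7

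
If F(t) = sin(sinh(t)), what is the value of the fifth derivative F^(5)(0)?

-8

Compose series: expand the inner function first, then feed it into the outer expansion.
The coefficient of t^5 in the expansion is -1/15, so F^(5)(0) = 5! * (-1/15) = -8.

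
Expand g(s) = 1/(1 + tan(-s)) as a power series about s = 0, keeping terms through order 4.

Substitute the inner expansion into the outer series and collect powers.
g(0) = 1
g′(0) = 1
g′′(0) = 2
g′′′(0) = 8
g^(4)(0) = 40
The Taylor polynomial is Σ g^(k)(0)/k! · s^k.

5*s^4/3 + 4*s^3/3 + s^2 + s + 1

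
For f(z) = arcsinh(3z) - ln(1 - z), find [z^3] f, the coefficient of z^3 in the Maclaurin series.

-25/6

Add the two expansions coefficient-wise.
f(0) = 0
f′(0) = 4
f′′(0) = 1
f′′′(0) = -25
Then c_k = f^(k)(0)/k! gives each Taylor coefficient.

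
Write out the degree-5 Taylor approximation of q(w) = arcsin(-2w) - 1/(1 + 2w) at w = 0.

148*w^5/5 - 16*w^4 + 20*w^3/3 - 4*w^2 - 1

Combine the two series term by term.
q(0) = -1
q′(0) = 0
q′′(0) = -8
q′′′(0) = 40
q^(4)(0) = -384
q^(5)(0) = 3552
Then c_k = q^(k)(0)/k! gives each Taylor coefficient.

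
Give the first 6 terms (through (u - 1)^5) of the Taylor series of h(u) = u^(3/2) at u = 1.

-3*(u - 1)^5/256 + 3*(u - 1)^4/128 - (u - 1)^3/16 + 3*(u - 1)^2/8 + 3*(u - 1)/2 + 1

h(1) = 1
h′(1) = 3/2
h′′(1) = 3/4
h′′′(1) = -3/8
h^(4)(1) = 9/16
h^(5)(1) = -45/32
The Taylor polynomial is Σ h^(k)(1)/k! · (u - 1)^k.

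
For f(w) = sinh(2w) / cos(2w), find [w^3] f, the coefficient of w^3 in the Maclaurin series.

Write the quotient as an unknown series and match coefficients against numerator = denominator · series.
f(0) = 0
f′(0) = 2
f′′(0) = 0
f′′′(0) = 32
So c_3 = f′′′(0)/3! = 16/3.

16/3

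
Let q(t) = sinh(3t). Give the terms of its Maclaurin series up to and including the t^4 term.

9*t^3/2 + 3*t

Apply the Taylor formula c_k = f^(k)(a)/k!.
q(0) = 0
q′(0) = 3
q′′(0) = 0
q′′′(0) = 27
q^(4)(0) = 0
Then c_k = q^(k)(0)/k! gives each Taylor coefficient.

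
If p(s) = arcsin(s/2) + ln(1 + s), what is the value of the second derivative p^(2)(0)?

-1

Combine the two series term by term.
The coefficient of s^2 in the expansion is -1/2, so p′′(0) = 2! * (-1/2) = -1.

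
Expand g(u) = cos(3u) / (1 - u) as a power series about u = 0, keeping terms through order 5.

-u^5/8 - u^4/8 - 7*u^3/2 - 7*u^2/2 + u + 1

Write out both Maclaurin series and multiply, keeping only the needed powers.
g(0) = 1
g′(0) = 1
g′′(0) = -7
g′′′(0) = -21
g^(4)(0) = -3
g^(5)(0) = -15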